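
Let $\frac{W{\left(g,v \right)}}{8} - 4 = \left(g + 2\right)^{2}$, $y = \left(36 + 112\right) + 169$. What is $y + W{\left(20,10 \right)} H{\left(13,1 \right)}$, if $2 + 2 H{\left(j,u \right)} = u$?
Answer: $-1635$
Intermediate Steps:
$H{\left(j,u \right)} = -1 + \frac{u}{2}$
$y = 317$ ($y = 148 + 169 = 317$)
$W{\left(g,v \right)} = 32 + 8 \left(2 + g\right)^{2}$ ($W{\left(g,v \right)} = 32 + 8 \left(g + 2\right)^{2} = 32 + 8 \left(2 + g\right)^{2}$)
$y + W{\left(20,10 \right)} H{\left(13,1 \right)} = 317 + \left(32 + 8 \left(2 + 20\right)^{2}\right) \left(-1 + \frac{1}{2} \cdot 1\right) = 317 + \left(32 + 8 \cdot 22^{2}\right) \left(-1 + \frac{1}{2}\right) = 317 + \left(32 + 8 \cdot 484\right) \left(- \frac{1}{2}\right) = 317 + \left(32 + 3872\right) \left(- \frac{1}{2}\right) = 317 + 3904 \left(- \frac{1}{2}\right) = 317 - 1952 = -1635$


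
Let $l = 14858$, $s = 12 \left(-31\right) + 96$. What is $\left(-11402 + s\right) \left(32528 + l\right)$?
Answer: $-553373708$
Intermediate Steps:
$s = -276$ ($s = -372 + 96 = -276$)
$\left(-11402 + s\right) \left(32528 + l\right) = \left(-11402 - 276\right) \left(32528 + 14858\right) = \left(-11678\right) 47386 = -553373708$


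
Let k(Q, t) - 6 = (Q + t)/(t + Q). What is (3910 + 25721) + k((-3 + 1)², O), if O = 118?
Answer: 29638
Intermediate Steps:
k(Q, t) = 7 (k(Q, t) = 6 + (Q + t)/(t + Q) = 6 + (Q + t)/(Q + t) = 6 + 1 = 7)
(3910 + 25721) + k((-3 + 1)², O) = (3910 + 25721) + 7 = 29631 + 7 = 29638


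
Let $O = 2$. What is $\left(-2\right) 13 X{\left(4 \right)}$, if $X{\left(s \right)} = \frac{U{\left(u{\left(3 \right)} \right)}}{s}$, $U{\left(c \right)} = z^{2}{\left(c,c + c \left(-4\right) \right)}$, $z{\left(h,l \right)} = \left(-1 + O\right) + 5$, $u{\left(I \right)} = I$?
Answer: $-234$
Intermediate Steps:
$z{\left(h,l \right)} = 6$ ($z{\left(h,l \right)} = \left(-1 + 2\right) + 5 = 1 + 5 = 6$)
$U{\left(c \right)} = 36$ ($U{\left(c \right)} = 6^{2} = 36$)
$X{\left(s \right)} = \frac{36}{s}$
$\left(-2\right) 13 X{\left(4 \right)} = \left(-2\right) 13 \cdot \frac{36}{4} = - 26 \cdot 36 \cdot \frac{1}{4} = \left(-26\right) 9 = -234$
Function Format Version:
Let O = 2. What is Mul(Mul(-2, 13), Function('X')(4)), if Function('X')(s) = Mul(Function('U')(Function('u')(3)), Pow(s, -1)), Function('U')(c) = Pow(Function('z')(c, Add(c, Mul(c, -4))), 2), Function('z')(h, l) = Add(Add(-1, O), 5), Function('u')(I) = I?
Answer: -234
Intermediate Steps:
Function('z')(h, l) = 6 (Function('z')(h, l) = Add(Add(-1, 2), 5) = Add(1, 5) = 6)
Function('U')(c) = 36 (Function('U')(c) = Pow(6, 2) = 36)
Function('X')(s) = Mul(36, Pow(s, -1))
Mul(Mul(-2, 13), Function('X')(4)) = Mul(Mul(-2, 13), Mul(36, Pow(4, -1))) = Mul(-26, Mul(36, Rational(1, 4))) = Mul(-26, 9) = -234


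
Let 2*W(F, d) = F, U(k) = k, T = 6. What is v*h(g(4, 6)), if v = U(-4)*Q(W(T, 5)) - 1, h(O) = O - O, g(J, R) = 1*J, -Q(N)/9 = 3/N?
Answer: 0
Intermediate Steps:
W(F, d) = F/2
Q(N) = -27/N
g(J, R) = J
h(O) = 0
v = 35 (v = -(-108)/((1/2)*6) - 1 = -(-108)/3 - 1 = -4*(-9) - 1 = 36 - 1 = 35)
v*h(g(4, 6)) = 35*0 = 0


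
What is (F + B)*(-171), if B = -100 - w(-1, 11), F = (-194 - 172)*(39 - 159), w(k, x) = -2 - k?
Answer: -7493391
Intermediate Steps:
F = 43920 (F = -366*(-120) = 43920)
B = -99 (B = -100 - (-2 - 1*(-1)) = -100 - (-2 + 1) = -100 - 1*(-1) = -100 + 1 = -99)
(F + B)*(-171) = (43920 - 99)*(-171) = 43821*(-171) = -7493391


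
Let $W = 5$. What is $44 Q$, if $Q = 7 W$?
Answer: $1540$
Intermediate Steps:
$Q = 35$ ($Q = 7 \cdot 5 = 35$)
$44 Q = 44 \cdot 35 = 1540$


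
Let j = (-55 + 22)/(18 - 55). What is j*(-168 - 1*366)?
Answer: -17622/37 ≈ -476.27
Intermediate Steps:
j = 33/37 (j = -33/(-37) = -33*(-1/37) = 33/37 ≈ 0.89189)
j*(-168 - 1*366) = 33*(-168 - 1*366)/37 = 33*(-168 - 366)/37 = (33/37)*(-534) = -17622/37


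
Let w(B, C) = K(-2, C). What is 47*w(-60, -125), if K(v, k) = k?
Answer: -5875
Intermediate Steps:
w(B, C) = C
47*w(-60, -125) = 47*(-125) = -5875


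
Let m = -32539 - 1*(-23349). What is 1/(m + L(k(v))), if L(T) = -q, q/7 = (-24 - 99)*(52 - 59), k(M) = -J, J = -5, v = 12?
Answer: -1/15217 ≈ -6.5716e-5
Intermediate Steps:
k(M) = 5 (k(M) = -1*(-5) = 5)
q = 6027 (q = 7*((-24 - 99)*(52 - 59)) = 7*(-123*(-7)) = 7*861 = 6027)
L(T) = -6027 (L(T) = -1*6027 = -6027)
m = -9190 (m = -32539 + 23349 = -9190)
1/(m + L(k(v))) = 1/(-9190 - 6027) = 1/(-15217) = -1/15217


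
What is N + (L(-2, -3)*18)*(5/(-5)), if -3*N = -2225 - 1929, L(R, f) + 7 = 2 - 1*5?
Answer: 4694/3 ≈ 1564.7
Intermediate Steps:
L(R, f) = -10 (L(R, f) = -7 + (2 - 1*5) = -7 + (2 - 5) = -7 - 3 = -10)
N = 4154/3 (N = -(-2225 - 1929)/3 = -1/3*(-4154) = 4154/3 ≈ 1384.7)
N + (L(-2, -3)*18)*(5/(-5)) = 4154/3 + (-10*18)*(5/(-5)) = 4154/3 - 900*(-1)/5 = 4154/3 - 180*(-1) = 4154/3 + 180 = 4694/3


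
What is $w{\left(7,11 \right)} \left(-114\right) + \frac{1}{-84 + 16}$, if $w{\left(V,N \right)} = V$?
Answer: $- \frac{54265}{68} \approx -798.01$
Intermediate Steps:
$w{\left(7,11 \right)} \left(-114\right) + \frac{1}{-84 + 16} = 7 \left(-114\right) + \frac{1}{-84 + 16} = -798 + \frac{1}{-68} = -798 - \frac{1}{68} = - \frac{54265}{68}$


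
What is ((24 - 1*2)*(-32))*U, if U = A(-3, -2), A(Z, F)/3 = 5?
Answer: -10560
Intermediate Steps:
A(Z, F) = 15 (A(Z, F) = 3*5 = 15)
U = 15
((24 - 1*2)*(-32))*U = ((24 - 1*2)*(-32))*15 = ((24 - 2)*(-32))*15 = (22*(-32))*15 = -704*15 = -10560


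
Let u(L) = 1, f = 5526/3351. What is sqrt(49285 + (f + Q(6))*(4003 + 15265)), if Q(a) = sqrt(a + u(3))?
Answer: sqrt(101136532117 + 24040471652*sqrt(7))/1117 ≈ 363.37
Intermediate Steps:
f = 1842/1117 (f = 5526*(1/3351) = 1842/1117 ≈ 1.6491)
Q(a) = sqrt(1 + a) (Q(a) = sqrt(a + 1) = sqrt(1 + a))
sqrt(49285 + (f + Q(6))*(4003 + 15265)) = sqrt(49285 + (1842/1117 + sqrt(1 + 6))*(4003 + 15265)) = sqrt(49285 + (1842/1117 + sqrt(7))*19268) = sqrt(49285 + (35491656/1117 + 19268*sqrt(7))) = sqrt(90543001/1117 + 19268*sqrt(7))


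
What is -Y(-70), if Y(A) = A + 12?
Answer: 58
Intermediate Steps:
Y(A) = 12 + A
-Y(-70) = -(12 - 70) = -1*(-58) = 58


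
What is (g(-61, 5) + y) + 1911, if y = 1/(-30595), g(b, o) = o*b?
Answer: 49135569/30595 ≈ 1606.0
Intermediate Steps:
g(b, o) = b*o
y = -1/30595 ≈ -3.2685e-5
(g(-61, 5) + y) + 1911 = (-61*5 - 1/30595) + 1911 = (-305 - 1/30595) + 1911 = -9331476/30595 + 1911 = 49135569/30595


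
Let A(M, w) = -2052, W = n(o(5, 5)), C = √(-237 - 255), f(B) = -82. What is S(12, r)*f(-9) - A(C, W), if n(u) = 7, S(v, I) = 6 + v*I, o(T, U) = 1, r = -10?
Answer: 11400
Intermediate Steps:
S(v, I) = 6 + I*v
C = 2*I*√123 (C = √(-492) = 2*I*√123 ≈ 22.181*I)
W = 7
S(12, r)*f(-9) - A(C, W) = (6 - 10*12)*(-82) - 1*(-2052) = (6 - 120)*(-82) + 2052 = -114*(-82) + 2052 = 9348 + 2052 = 11400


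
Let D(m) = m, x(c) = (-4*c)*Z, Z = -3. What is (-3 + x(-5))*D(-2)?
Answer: 126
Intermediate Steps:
x(c) = 12*c (x(c) = -4*c*(-3) = 12*c)
(-3 + x(-5))*D(-2) = (-3 + 12*(-5))*(-2) = (-3 - 60)*(-2) = -63*(-2) = 126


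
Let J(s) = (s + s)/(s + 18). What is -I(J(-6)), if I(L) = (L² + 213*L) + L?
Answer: 213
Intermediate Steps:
J(s) = 2*s/(18 + s) (J(s) = (2*s)/(18 + s) = 2*s/(18 + s))
I(L) = L² + 214*L
-I(J(-6)) = -2*(-6)/(18 - 6)*(214 + 2*(-6)/(18 - 6)) = -2*(-6)/12*(214 + 2*(-6)/12) = -2*(-6)*(1/12)*(214 + 2*(-6)*(1/12)) = -(-1)*(214 - 1) = -(-1)*213 = -1*(-213) = 213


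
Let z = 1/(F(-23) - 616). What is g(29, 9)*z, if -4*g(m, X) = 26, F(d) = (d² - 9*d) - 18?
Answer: -13/204 ≈ -0.063725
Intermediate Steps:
F(d) = -18 + d² - 9*d
g(m, X) = -13/2 (g(m, X) = -¼*26 = -13/2)
z = 1/102 (z = 1/((-18 + (-23)² - 9*(-23)) - 616) = 1/((-18 + 529 + 207) - 616) = 1/(718 - 616) = 1/102 ≈ 0.0098039)
g(29, 9)*z = -13/2*1/102 = -13/204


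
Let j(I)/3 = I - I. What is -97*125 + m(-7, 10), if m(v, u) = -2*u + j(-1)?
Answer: -12145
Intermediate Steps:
j(I) = 0 (j(I) = 3*(I - I) = 3*0 = 0)
m(v, u) = -2*u (m(v, u) = -2*u + 0 = -2*u)
-97*125 + m(-7, 10) = -97*125 - 2*10 = -12125 - 20 = -12145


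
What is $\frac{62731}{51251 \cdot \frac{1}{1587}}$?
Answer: $\frac{99554097}{51251} \approx 1942.5$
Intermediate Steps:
$\frac{62731}{51251 \cdot \frac{1}{1587}} = \frac{62731}{\frac{51251}{1587}} = 62731 \cdot \frac{1587}{51251} = \frac{99554097}{51251}$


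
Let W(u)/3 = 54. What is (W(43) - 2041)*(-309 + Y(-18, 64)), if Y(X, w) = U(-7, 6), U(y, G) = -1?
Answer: 582490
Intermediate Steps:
W(u) = 162 (W(u) = 3*54 = 162)
Y(X, w) = -1
(W(43) - 2041)*(-309 + Y(-18, 64)) = (162 - 2041)*(-309 - 1) = -1879*(-310) = 582490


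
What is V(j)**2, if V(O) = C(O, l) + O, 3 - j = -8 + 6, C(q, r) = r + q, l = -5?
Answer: 25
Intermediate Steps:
C(q, r) = q + r
j = 5 (j = 3 - (-8 + 6) = 3 - 1*(-2) = 3 + 2 = 5)
V(O) = -5 + 2*O (V(O) = (O - 5) + O = (-5 + O) + O = -5 + 2*O)
V(j)**2 = (-5 + 2*5)**2 = (-5 + 10)**2 = 5**2 = 25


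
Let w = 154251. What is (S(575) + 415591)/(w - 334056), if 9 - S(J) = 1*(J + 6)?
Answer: -415019/179805 ≈ -2.3082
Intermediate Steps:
S(J) = 3 - J (S(J) = 9 - (J + 6) = 9 - (6 + J) = 9 + (-6 - J) = 3 - J)
(S(575) + 415591)/(w - 334056) = ((3 - 1*575) + 415591)/(154251 - 334056) = ((3 - 575) + 415591)/(-179805) = (-572 + 415591)*(-1/179805) = 415019*(-1/179805) = -415019/179805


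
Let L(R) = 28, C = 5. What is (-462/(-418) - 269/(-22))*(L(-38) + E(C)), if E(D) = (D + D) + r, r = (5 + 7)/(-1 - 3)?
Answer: 195055/418 ≈ 466.64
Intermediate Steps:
r = -3 (r = 12/(-4) = 12*(-¼) = -3)
E(D) = -3 + 2*D (E(D) = (D + D) - 3 = 2*D - 3 = -3 + 2*D)
(-462/(-418) - 269/(-22))*(L(-38) + E(C)) = (-462/(-418) - 269/(-22))*(28 + (-3 + 2*5)) = (-462*(-1/418) - 269*(-1/22))*(28 + (-3 + 10)) = (21/19 + 269/22)*(28 + 7) = (5573/418)*35 = 195055/418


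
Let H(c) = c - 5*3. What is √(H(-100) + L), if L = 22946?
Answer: 17*√79 ≈ 151.10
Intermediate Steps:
H(c) = -15 + c (H(c) = c - 15 = -15 + c)
√(H(-100) + L) = √((-15 - 100) + 22946) = √(-115 + 22946) = √22831 = 17*√79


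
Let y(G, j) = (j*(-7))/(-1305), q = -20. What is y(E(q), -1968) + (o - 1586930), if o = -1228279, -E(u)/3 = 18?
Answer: -1224620507/435 ≈ -2.8152e+6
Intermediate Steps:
E(u) = -54 (E(u) = -3*18 = -54)
y(G, j) = 7*j/1305 (y(G, j) = -7*j*(-1/1305) = 7*j/1305)
y(E(q), -1968) + (o - 1586930) = (7/1305)*(-1968) + (-1228279 - 1586930) = -4592/435 - 2815209 = -1224620507/435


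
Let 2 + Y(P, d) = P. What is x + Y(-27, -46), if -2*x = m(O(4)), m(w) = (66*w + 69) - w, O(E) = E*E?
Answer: -1167/2 ≈ -583.50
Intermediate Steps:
O(E) = E**2
Y(P, d) = -2 + P
m(w) = 69 + 65*w (m(w) = (69 + 66*w) - w = 69 + 65*w)
x = -1109/2 (x = -(69 + 65*4**2)/2 = -(69 + 65*16)/2 = -(69 + 1040)/2 = -1/2*1109 = -1109/2 ≈ -554.50)
x + Y(-27, -46) = -1109/2 + (-2 - 27) = -1109/2 - 29 = -1167/2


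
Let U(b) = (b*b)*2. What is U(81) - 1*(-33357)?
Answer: 46479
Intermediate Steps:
U(b) = 2*b**2 (U(b) = b**2*2 = 2*b**2)
U(81) - 1*(-33357) = 2*81**2 - 1*(-33357) = 2*6561 + 33357 = 13122 + 33357 = 46479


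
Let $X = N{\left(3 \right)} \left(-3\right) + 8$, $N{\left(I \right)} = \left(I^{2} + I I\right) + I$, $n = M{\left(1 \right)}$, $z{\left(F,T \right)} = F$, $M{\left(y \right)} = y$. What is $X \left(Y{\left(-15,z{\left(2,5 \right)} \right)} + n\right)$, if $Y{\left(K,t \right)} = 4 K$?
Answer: $3245$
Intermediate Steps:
$n = 1$
$N{\left(I \right)} = I + 2 I^{2}$ ($N{\left(I \right)} = \left(I^{2} + I^{2}\right) + I = 2 I^{2} + I = I + 2 I^{2}$)
$X = -55$ ($X = 3 \left(1 + 2 \cdot 3\right) \left(-3\right) + 8 = 3 \left(1 + 6\right) \left(-3\right) + 8 = 3 \cdot 7 \left(-3\right) + 8 = 21 \left(-3\right) + 8 = -63 + 8 = -55$)
$X \left(Y{\left(-15,z{\left(2,5 \right)} \right)} + n\right) = - 55 \left(4 \left(-15\right) + 1\right) = - 55 \left(-60 + 1\right) = \left(-55\right) \left(-59\right) = 3245$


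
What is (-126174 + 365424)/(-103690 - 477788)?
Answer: -39875/96913 ≈ -0.41145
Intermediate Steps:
(-126174 + 365424)/(-103690 - 477788) = 239250/(-581478) = 239250*(-1/581478) = -39875/96913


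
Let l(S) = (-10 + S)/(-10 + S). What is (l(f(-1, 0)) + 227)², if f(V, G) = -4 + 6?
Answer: 51984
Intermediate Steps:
f(V, G) = 2
l(S) = 1
(l(f(-1, 0)) + 227)² = (1 + 227)² = 228² = 51984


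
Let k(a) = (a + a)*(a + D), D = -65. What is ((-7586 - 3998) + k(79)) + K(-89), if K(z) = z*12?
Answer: -10440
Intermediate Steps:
K(z) = 12*z
k(a) = 2*a*(-65 + a) (k(a) = (a + a)*(a - 65) = (2*a)*(-65 + a) = 2*a*(-65 + a))
((-7586 - 3998) + k(79)) + K(-89) = ((-7586 - 3998) + 2*79*(-65 + 79)) + 12*(-89) = (-11584 + 2*79*14) - 1068 = (-11584 + 2212) - 1068 = -9372 - 1068 = -10440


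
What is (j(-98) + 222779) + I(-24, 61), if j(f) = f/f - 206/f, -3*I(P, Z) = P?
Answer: 10916715/49 ≈ 2.2279e+5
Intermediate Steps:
I(P, Z) = -P/3
j(f) = 1 - 206/f
(j(-98) + 222779) + I(-24, 61) = ((-206 - 98)/(-98) + 222779) - ⅓*(-24) = (-1/98*(-304) + 222779) + 8 = (152/49 + 222779) + 8 = 10916323/49 + 8 = 10916715/49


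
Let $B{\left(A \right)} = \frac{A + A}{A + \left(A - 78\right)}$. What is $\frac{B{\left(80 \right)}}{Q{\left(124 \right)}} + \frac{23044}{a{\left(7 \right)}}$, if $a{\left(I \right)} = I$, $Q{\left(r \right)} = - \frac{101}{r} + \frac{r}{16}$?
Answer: $\frac{5804292}{1763} \approx 3292.3$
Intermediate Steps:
$Q{\left(r \right)} = - \frac{101}{r} + \frac{r}{16}$ ($Q{\left(r \right)} = - \frac{101}{r} + r \frac{1}{16} = - \frac{101}{r} + \frac{r}{16}$)
$B{\left(A \right)} = \frac{2 A}{-78 + 2 A}$ ($B{\left(A \right)} = \frac{2 A}{A + \left(-78 + A\right)} = \frac{2 A}{-78 + 2 A}$)
$\frac{B{\left(80 \right)}}{Q{\left(124 \right)}} + \frac{23044}{a{\left(7 \right)}} = \frac{80 \frac{1}{-39 + 80}}{- \frac{101}{124} + \frac{1}{16} \cdot 124} + \frac{23044}{7} = \frac{80 \cdot \frac{1}{41}}{\left(-101\right) \frac{1}{124} + \frac{31}{4}} + 23044 \cdot \frac{1}{7} = \frac{80 \cdot \frac{1}{41}}{- \frac{101}{124} + \frac{31}{4}} + 3292 = \frac{80}{41 \cdot \frac{215}{31}} + 3292 = \frac{80}{41} \cdot \frac{31}{215} + 3292 = \frac{496}{1763} + 3292 = \frac{5804292}{1763}$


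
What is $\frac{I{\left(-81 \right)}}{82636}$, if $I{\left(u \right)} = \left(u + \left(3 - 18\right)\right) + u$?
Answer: $- \frac{177}{82636} \approx -0.0021419$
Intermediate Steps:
$I{\left(u \right)} = -15 + 2 u$ ($I{\left(u \right)} = \left(u + \left(3 - 18\right)\right) + u = \left(u - 15\right) + u = \left(-15 + u\right) + u = -15 + 2 u$)
$\frac{I{\left(-81 \right)}}{82636} = \frac{-15 + 2 \left(-81\right)}{82636} = \left(-15 - 162\right) \frac{1}{82636} = \left(-177\right) \frac{1}{82636} = - \frac{177}{82636}$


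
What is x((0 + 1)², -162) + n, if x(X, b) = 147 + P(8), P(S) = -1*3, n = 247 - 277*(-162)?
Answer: 45265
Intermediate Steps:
n = 45121 (n = 247 + 44874 = 45121)
P(S) = -3
x(X, b) = 144 (x(X, b) = 147 - 3 = 144)
x((0 + 1)², -162) + n = 144 + 45121 = 45265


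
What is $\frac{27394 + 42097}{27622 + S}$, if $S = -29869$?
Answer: $- \frac{69491}{2247} \approx -30.926$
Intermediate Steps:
$\frac{27394 + 42097}{27622 + S} = \frac{27394 + 42097}{27622 - 29869} = \frac{69491}{-2247} = 69491 \left(- \frac{1}{2247}\right) = - \frac{69491}{2247}$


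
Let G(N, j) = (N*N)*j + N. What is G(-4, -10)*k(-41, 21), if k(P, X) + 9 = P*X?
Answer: 142680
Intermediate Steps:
k(P, X) = -9 + P*X
G(N, j) = N + j*N**2 (G(N, j) = N**2*j + N = j*N**2 + N = N + j*N**2)
G(-4, -10)*k(-41, 21) = (-4*(1 - 4*(-10)))*(-9 - 41*21) = (-4*(1 + 40))*(-9 - 861) = -4*41*(-870) = -164*(-870) = 142680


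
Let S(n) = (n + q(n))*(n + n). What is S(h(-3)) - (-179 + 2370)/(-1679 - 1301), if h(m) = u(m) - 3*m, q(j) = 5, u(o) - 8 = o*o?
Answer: 4805951/2980 ≈ 1612.7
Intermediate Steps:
u(o) = 8 + o² (u(o) = 8 + o*o = 8 + o²)
h(m) = 8 + m² - 3*m (h(m) = (8 + m²) - 3*m = 8 + m² - 3*m)
S(n) = 2*n*(5 + n) (S(n) = (n + 5)*(n + n) = (5 + n)*(2*n) = 2*n*(5 + n))
S(h(-3)) - (-179 + 2370)/(-1679 - 1301) = 2*(8 + (-3)² - 3*(-3))*(5 + (8 + (-3)² - 3*(-3))) - (-179 + 2370)/(-1679 - 1301) = 2*(8 + 9 + 9)*(5 + (8 + 9 + 9)) - 2191/(-2980) = 2*26*(5 + 26) - 2191*(-1)/2980 = 2*26*31 - 1*(-2191/2980) = 1612 + 2191/2980 = 4805951/2980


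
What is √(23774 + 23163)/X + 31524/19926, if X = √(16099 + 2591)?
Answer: 5254/3321 + √877252530/18690 ≈ 3.1668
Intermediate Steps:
X = √18690 ≈ 136.71
√(23774 + 23163)/X + 31524/19926 = √(23774 + 23163)/(√18690) + 31524/19926 = √46937*(√18690/18690) + 31524*(1/19926) = √877252530/18690 + 5254/3321 = 5254/3321 + √877252530/18690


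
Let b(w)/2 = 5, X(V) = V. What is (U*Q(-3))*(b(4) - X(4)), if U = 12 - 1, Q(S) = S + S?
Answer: -396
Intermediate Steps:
Q(S) = 2*S
b(w) = 10 (b(w) = 2*5 = 10)
U = 11
(U*Q(-3))*(b(4) - X(4)) = (11*(2*(-3)))*(10 - 1*4) = (11*(-6))*(10 - 4) = -66*6 = -396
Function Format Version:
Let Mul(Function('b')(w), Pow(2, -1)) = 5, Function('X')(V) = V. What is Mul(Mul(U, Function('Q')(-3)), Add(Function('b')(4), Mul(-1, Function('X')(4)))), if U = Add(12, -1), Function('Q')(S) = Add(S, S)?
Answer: -396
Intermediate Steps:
Function('Q')(S) = Mul(2, S)
Function('b')(w) = 10 (Function('b')(w) = Mul(2, 5) = 10)
U = 11
Mul(Mul(U, Function('Q')(-3)), Add(Function('b')(4), Mul(-1, Function('X')(4)))) = Mul(Mul(11, Mul(2, -3)), Add(10, Mul(-1, 4))) = Mul(Mul(11, -6), Add(10, -4)) = Mul(-66, 6) = -396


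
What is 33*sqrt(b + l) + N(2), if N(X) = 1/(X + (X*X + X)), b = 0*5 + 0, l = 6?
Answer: 1/8 + 33*sqrt(6) ≈ 80.958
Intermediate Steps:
b = 0 (b = 0 + 0 = 0)
N(X) = 1/(X**2 + 2*X) (N(X) = 1/(X + (X**2 + X)) = 1/(X + (X + X**2)) = 1/(X**2 + 2*X))
33*sqrt(b + l) + N(2) = 33*sqrt(0 + 6) + 1/(2*(2 + 2)) = 33*sqrt(6) + (1/2)/4 = 33*sqrt(6) + (1/2)*(1/4) = 33*sqrt(6) + 1/8 = 1/8 + 33*sqrt(6)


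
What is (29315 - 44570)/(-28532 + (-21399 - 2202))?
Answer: 15255/52133 ≈ 0.29262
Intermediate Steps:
(29315 - 44570)/(-28532 + (-21399 - 2202)) = -15255/(-28532 - 23601) = -15255/(-52133) = -15255*(-1/52133) = 15255/52133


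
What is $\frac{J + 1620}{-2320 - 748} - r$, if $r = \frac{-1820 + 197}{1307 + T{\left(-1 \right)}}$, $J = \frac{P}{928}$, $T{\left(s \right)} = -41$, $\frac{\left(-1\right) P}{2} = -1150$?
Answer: $\frac{8700911}{11552672} \approx 0.75315$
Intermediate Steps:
$P = 2300$ ($P = \left(-2\right) \left(-1150\right) = 2300$)
$J = \frac{575}{232}$ ($J = \frac{2300}{928} = 2300 \cdot \frac{1}{928} = \frac{575}{232} \approx 2.4784$)
$r = - \frac{541}{422}$ ($r = \frac{-1820 + 197}{1307 - 41} = - \frac{1623}{1266} = \left(-1623\right) \frac{1}{1266} = - \frac{541}{422} \approx -1.282$)
$\frac{J + 1620}{-2320 - 748} - r = \frac{\frac{575}{232} + 1620}{-2320 - 748} - - \frac{541}{422} = \frac{376415}{232 \left(-3068\right)} + \frac{541}{422} = \frac{376415}{232} \left(- \frac{1}{3068}\right) + \frac{541}{422} = - \frac{28955}{54752} + \frac{541}{422} = \frac{8700911}{11552672}$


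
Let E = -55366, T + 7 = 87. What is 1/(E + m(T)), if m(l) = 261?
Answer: -1/55105 ≈ -1.8147e-5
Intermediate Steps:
T = 80 (T = -7 + 87 = 80)
1/(E + m(T)) = 1/(-55366 + 261) = 1/(-55105) = -1/55105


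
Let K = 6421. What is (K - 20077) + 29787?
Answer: 16131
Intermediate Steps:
(K - 20077) + 29787 = (6421 - 20077) + 29787 = -13656 + 29787 = 16131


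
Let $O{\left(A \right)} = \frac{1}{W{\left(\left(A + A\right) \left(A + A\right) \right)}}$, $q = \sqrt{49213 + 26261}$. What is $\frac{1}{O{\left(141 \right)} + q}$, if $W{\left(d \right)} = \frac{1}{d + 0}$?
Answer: $\frac{4418}{351332839} - \frac{\sqrt{8386}}{2107997034} \approx 1.2532 \cdot 10^{-5}$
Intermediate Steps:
$q = 3 \sqrt{8386}$ ($q = \sqrt{75474} = 3 \sqrt{8386} \approx 274.73$)
$W{\left(d \right)} = \frac{1}{d}$
$O{\left(A \right)} = 4 A^{2}$ ($O{\left(A \right)} = \frac{1}{\frac{1}{\left(A + A\right) \left(A + A\right)}} = \frac{1}{\frac{1}{2 A 2 A}} = \frac{1}{\frac{1}{4 A^{2}}} = \frac{1}{\frac{1}{4} \frac{1}{A^{2}}} = 4 A^{2}$)
$\frac{1}{O{\left(141 \right)} + q} = \frac{1}{4 \cdot 141^{2} + 3 \sqrt{8386}} = \frac{1}{4 \cdot 19881 + 3 \sqrt{8386}} = \frac{1}{79524 + 3 \sqrt{8386}}$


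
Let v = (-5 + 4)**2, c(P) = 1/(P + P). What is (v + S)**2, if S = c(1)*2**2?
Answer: 9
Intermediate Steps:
c(P) = 1/(2*P)
v = 1 (v = (-1)**2 = 1)
S = 2 (S = ((1/2)/1)*2**2 = ((1/2)*1)*4 = (1/2)*4 = 2)
(v + S)**2 = (1 + 2)**2 = 3**2 = 9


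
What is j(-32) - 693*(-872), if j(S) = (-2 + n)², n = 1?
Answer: 604297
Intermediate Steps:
j(S) = 1 (j(S) = (-2 + 1)² = (-1)² = 1)
j(-32) - 693*(-872) = 1 - 693*(-872) = 1 + 604296 = 604297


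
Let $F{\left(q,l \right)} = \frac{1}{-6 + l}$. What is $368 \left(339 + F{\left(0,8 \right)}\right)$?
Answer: $124936$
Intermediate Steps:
$368 \left(339 + F{\left(0,8 \right)}\right) = 368 \left(339 + \frac{1}{-6 + 8}\right) = 368 \left(339 + \frac{1}{2}\right) = 368 \cdot \frac{679}{2} = 124936$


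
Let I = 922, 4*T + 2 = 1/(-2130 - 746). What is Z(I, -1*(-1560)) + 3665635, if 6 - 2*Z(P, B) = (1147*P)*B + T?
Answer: -18894419967303/23008 ≈ -8.2121e+8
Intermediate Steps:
T = -5753/11504 (T = -½ + 1/(4*(-2130 - 746)) = -½ + (¼)/(-2876) = -½ + (¼)*(-1/2876) = -½ - 1/11504 = -5753/11504 ≈ -0.50009)
Z(P, B) = 74777/23008 - 1147*B*P/2 (Z(P, B) = 3 - ((1147*P)*B - 5753/11504)/2 = 3 - (1147*B*P - 5753/11504)/2 = 3 - (-5753/11504 + 1147*B*P)/2 = 3 + (5753/23008 - 1147*B*P/2) = 74777/23008 - 1147*B*P/2)
Z(I, -1*(-1560)) + 3665635 = (74777/23008 - 1147/2*(-1*(-1560))*922) + 3665635 = (74777/23008 - 1147/2*1560*922) + 3665635 = (74777/23008 - 824876520) + 3665635 = -18978758897383/23008 + 3665635 = -18894419967303/23008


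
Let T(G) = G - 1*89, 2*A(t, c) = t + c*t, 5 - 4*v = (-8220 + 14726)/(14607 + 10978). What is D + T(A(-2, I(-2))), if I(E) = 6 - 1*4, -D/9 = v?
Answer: -10508051/102340 ≈ -102.68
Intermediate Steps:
v = 121419/102340 (v = 5/4 - (-8220 + 14726)/(4*(14607 + 10978)) = 5/4 - 3253/(2*25585) = 5/4 - 1/4*6506/25585 = 5/4 - 3253/51170 = 121419/102340 ≈ 1.1864)
D = -1092771/102340 (D = -9*121419/102340 = -1092771/102340 ≈ -10.678)
I(E) = 2 (I(E) = 6 - 4 = 2)
A(t, c) = t/2 + c*t/2 (A(t, c) = (t + c*t)/2 = t/2 + c*t/2)
T(G) = -89 + G (T(G) = G - 89 = -89 + G)
D + T(A(-2, I(-2))) = -1092771/102340 + (-89 + (1/2)*(-2)*(1 + 2)) = -1092771/102340 + (-89 + (1/2)*(-2)*3) = -1092771/102340 + (-89 - 3) = -1092771/102340 - 92 = -10508051/102340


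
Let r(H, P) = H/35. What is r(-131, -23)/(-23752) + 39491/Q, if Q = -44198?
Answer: -2344562013/2624477240 ≈ -0.89334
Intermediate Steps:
r(H, P) = H/35 (r(H, P) = H*(1/35) = H/35)
r(-131, -23)/(-23752) + 39491/Q = ((1/35)*(-131))/(-23752) + 39491/(-44198) = -131/35*(-1/23752) + 39491*(-1/44198) = 131/831320 - 39491/44198 = -2344562013/2624477240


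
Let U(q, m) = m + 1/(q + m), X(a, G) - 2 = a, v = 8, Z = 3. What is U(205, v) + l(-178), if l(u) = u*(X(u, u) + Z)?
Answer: 6560827/213 ≈ 30802.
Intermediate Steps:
X(a, G) = 2 + a
U(q, m) = m + 1/(m + q)
l(u) = u*(5 + u) (l(u) = u*((2 + u) + 3) = u*(5 + u))
U(205, v) + l(-178) = (1 + 8² + 8*205)/(8 + 205) - 178*(5 - 178) = (1 + 64 + 1640)/213 - 178*(-173) = (1/213)*1705 + 30794 = 1705/213 + 30794 = 6560827/213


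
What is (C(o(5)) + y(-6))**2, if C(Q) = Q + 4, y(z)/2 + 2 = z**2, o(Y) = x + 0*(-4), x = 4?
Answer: 5776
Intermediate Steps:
o(Y) = 4 (o(Y) = 4 + 0*(-4) = 4 + 0 = 4)
y(z) = -4 + 2*z**2
C(Q) = 4 + Q
(C(o(5)) + y(-6))**2 = ((4 + 4) + (-4 + 2*(-6)**2))**2 = (8 + (-4 + 2*36))**2 = (8 + (-4 + 72))**2 = (8 + 68)**2 = 76**2 = 5776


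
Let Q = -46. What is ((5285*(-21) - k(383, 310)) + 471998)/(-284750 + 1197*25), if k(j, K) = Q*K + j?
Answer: -74978/50965 ≈ -1.4712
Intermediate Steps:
k(j, K) = j - 46*K (k(j, K) = -46*K + j = j - 46*K)
((5285*(-21) - k(383, 310)) + 471998)/(-284750 + 1197*25) = ((5285*(-21) - (383 - 46*310)) + 471998)/(-284750 + 1197*25) = ((-110985 - (383 - 14260)) + 471998)/(-284750 + 29925) = ((-110985 - 1*(-13877)) + 471998)/(-254825) = ((-110985 + 13877) + 471998)*(-1/254825) = (-97108 + 471998)*(-1/254825) = 374890*(-1/254825) = -74978/50965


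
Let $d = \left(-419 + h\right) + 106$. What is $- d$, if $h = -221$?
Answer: $534$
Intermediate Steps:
$d = -534$ ($d = \left(-419 - 221\right) + 106 = -640 + 106 = -534$)
$- d = \left(-1\right) \left(-534\right) = 534$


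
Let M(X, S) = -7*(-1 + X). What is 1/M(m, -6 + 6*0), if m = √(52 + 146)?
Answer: -1/1379 - 3*√22/1379 ≈ -0.010929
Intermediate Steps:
m = 3*√22 (m = √198 = 3*√22 ≈ 14.071)
M(X, S) = 7 - 7*X
1/M(m, -6 + 6*0) = 1/(7 - 21*√22)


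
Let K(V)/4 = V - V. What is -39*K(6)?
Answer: 0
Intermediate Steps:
K(V) = 0 (K(V) = 4*(V - V) = 4*0 = 0)
-39*K(6) = -39*0 = 0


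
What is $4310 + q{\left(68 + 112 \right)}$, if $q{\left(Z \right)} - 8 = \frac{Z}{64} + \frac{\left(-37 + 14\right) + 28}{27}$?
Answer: $\frac{1866671}{432} \approx 4321.0$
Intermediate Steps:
$q{\left(Z \right)} = \frac{221}{27} + \frac{Z}{64}$ ($q{\left(Z \right)} = 8 + \left(\frac{Z}{64} + \frac{\left(-37 + 14\right) + 28}{27}\right) = 8 + \left(Z \frac{1}{64} + \left(-23 + 28\right) \frac{1}{27}\right) = 8 + \left(\frac{Z}{64} + 5 \cdot \frac{1}{27}\right) = 8 + \left(\frac{Z}{64} + \frac{5}{27}\right) = 8 + \left(\frac{5}{27} + \frac{Z}{64}\right) = \frac{221}{27} + \frac{Z}{64}$)
$4310 + q{\left(68 + 112 \right)} = 4310 + \left(\frac{221}{27} + \frac{68 + 112}{64}\right) = 4310 + \left(\frac{221}{27} + \frac{1}{64} \cdot 180\right) = 4310 + \left(\frac{221}{27} + \frac{45}{16}\right) = 4310 + \frac{4751}{432} = \frac{1866671}{432}$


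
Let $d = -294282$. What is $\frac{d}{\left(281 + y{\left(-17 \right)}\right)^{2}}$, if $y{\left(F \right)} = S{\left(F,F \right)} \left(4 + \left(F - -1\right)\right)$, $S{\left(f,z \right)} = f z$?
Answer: $- \frac{294282}{10156969} \approx -0.028973$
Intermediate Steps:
$y{\left(F \right)} = F^{2} \left(5 + F\right)$ ($y{\left(F \right)} = F F \left(4 + \left(F - -1\right)\right) = F^{2} \left(4 + \left(F + 1\right)\right) = F^{2} \left(4 + \left(1 + F\right)\right) = F^{2} \left(5 + F\right)$)
$\frac{d}{\left(281 + y{\left(-17 \right)}\right)^{2}} = - \frac{294282}{\left(281 + \left(-17\right)^{2} \left(5 - 17\right)\right)^{2}} = - \frac{294282}{\left(281 + 289 \left(-12\right)\right)^{2}} = - \frac{294282}{\left(281 - 3468\right)^{2}} = - \frac{294282}{\left(-3187\right)^{2}} = - \frac{294282}{10156969}$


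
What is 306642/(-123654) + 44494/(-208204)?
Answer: -5778829337/2145438118 ≈ -2.6935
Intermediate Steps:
306642/(-123654) + 44494/(-208204) = 306642*(-1/123654) + 44494*(-1/208204) = -51107/20609 - 22247/104102 = -5778829337/2145438118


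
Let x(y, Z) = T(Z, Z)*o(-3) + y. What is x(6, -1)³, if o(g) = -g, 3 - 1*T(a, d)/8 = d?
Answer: 1061208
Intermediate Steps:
T(a, d) = 24 - 8*d
x(y, Z) = 72 + y - 24*Z (x(y, Z) = (24 - 8*Z)*(-1*(-3)) + y = (24 - 8*Z)*3 + y = (72 - 24*Z) + y = 72 + y - 24*Z)
x(6, -1)³ = (72 + 6 - 24*(-1))³ = (72 + 6 + 24)³ = 102³ = 1061208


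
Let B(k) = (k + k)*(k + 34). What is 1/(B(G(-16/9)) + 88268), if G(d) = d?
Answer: 81/7140428 ≈ 1.1344e-5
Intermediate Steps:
B(k) = 2*k*(34 + k) (B(k) = (2*k)*(34 + k) = 2*k*(34 + k))
1/(B(G(-16/9)) + 88268) = 1/(2*(-16/9)*(34 - 16/9) + 88268) = 1/(2*(-16/9)*(290/9) + 88268) = 1/(-9280/81 + 88268) = 1/(7140428/81) = 81/7140428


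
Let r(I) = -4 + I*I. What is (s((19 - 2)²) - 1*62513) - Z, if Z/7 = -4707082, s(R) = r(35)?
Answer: 32888282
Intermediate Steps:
r(I) = -4 + I²
s(R) = 1221 (s(R) = -4 + 35² = -4 + 1225 = 1221)
Z = -32949574 (Z = 7*(-4707082) = -32949574)
(s((19 - 2)²) - 1*62513) - Z = (1221 - 1*62513) - 1*(-32949574) = (1221 - 62513) + 32949574 = -61292 + 32949574 = 32888282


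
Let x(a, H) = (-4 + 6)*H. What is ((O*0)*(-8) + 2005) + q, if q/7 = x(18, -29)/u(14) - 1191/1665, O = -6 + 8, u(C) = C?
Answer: 1093901/555 ≈ 1971.0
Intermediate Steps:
x(a, H) = 2*H
O = 2
q = -18874/555 (q = 7*((2*(-29))/14 - 1191/1665) = 7*(-58*1/14 - 1191*1/1665) = 7*(-29/7 - 397/555) = 7*(-18874/3885) = -18874/555 ≈ -34.007)
((O*0)*(-8) + 2005) + q = ((2*0)*(-8) + 2005) - 18874/555 = (0*(-8) + 2005) - 18874/555 = (0 + 2005) - 18874/555 = 2005 - 18874/555 = 1093901/555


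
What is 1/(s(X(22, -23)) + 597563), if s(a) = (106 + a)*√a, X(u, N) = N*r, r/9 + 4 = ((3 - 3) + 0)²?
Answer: 25981/15493879487 - 5604*√23/356359228201 ≈ 1.6014e-6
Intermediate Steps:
r = -36 (r = -36 + 9*((3 - 3) + 0)² = -36 + 9*(0 + 0)² = -36 + 9*0² = -36 + 9*0 = -36 + 0 = -36)
X(u, N) = -36*N (X(u, N) = N*(-36) = -36*N)
s(a) = √a*(106 + a)
1/(s(X(22, -23)) + 597563) = 1/(√(-36*(-23))*(106 - 36*(-23)) + 597563) = 1/(√828*(106 + 828) + 597563) = 1/((6*√23)*934 + 597563) = 1/(5604*√23 + 597563) = 1/(597563 + 5604*√23)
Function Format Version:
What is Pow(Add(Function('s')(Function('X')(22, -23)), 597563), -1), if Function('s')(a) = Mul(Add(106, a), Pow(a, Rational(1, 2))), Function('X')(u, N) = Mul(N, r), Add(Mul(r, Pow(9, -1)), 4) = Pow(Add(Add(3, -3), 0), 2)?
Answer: Add(Rational(25981, 15493879487), Mul(Rational(-5604, 356359228201), Pow(23, Rational(1, 2)))) ≈ 1.6014e-6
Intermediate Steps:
r = -36 (r = Add(-36, Mul(9, Pow(Add(Add(3, -3), 0), 2))) = Add(-36, Mul(9, Pow(Add(0, 0), 2))) = Add(-36, Mul(9, Pow(0, 2))) = Add(-36, Mul(9, 0)) = Add(-36, 0) = -36)
Function('X')(u, N) = Mul(-36, N) (Function('X')(u, N) = Mul(N, -36) = Mul(-36, N))
Function('s')(a) = Mul(Pow(a, Rational(1, 2)), Add(106, a))
Pow(Add(Function('s')(Function('X')(22, -23)), 597563), -1) = Pow(Add(Mul(Pow(Mul(-36, -23), Rational(1, 2)), Add(106, Mul(-36, -23))), 597563), -1) = Pow(Add(Mul(Pow(828, Rational(1, 2)), Add(106, 828)), 597563), -1) = Pow(Add(Mul(Mul(6, Pow(23, Rational(1, 2))), 934), 597563), -1) = Pow(Add(Mul(5604, Pow(23, Rational(1, 2))), 597563), -1) = Pow(Add(597563, Mul(5604, Pow(23, Rational(1, 2)))), -1)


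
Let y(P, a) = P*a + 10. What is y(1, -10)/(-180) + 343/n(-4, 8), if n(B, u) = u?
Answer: 343/8 ≈ 42.875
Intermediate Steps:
y(P, a) = 10 + P*a
y(1, -10)/(-180) + 343/n(-4, 8) = (10 + 1*(-10))/(-180) + 343/8 = (10 - 10)*(-1/180) + 343*(⅛) = 0*(-1/180) + 343/8 = 0 + 343/8 = 343/8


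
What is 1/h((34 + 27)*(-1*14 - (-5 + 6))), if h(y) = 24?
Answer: 1/24 ≈ 0.041667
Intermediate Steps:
1/h((34 + 27)*(-1*14 - (-5 + 6))) = 1/24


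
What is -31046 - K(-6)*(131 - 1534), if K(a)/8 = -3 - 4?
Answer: -109614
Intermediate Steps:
K(a) = -56 (K(a) = 8*(-3 - 4) = 8*(-7) = -56)
-31046 - K(-6)*(131 - 1534) = -31046 - (-56)*(131 - 1534) = -31046 - (-56)*(-1403) = -31046 - 1*78568 = -31046 - 78568 = -109614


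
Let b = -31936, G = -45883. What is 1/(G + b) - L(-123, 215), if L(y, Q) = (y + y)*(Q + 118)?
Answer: 6374776841/77819 ≈ 81918.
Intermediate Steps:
L(y, Q) = 2*y*(118 + Q) (L(y, Q) = (2*y)*(118 + Q) = 2*y*(118 + Q))
1/(G + b) - L(-123, 215) = 1/(-45883 - 31936) - 2*(-123)*(118 + 215) = 1/(-77819) - 2*(-123)*333 = -1/77819 - 1*(-81918) = -1/77819 + 81918 = 6374776841/77819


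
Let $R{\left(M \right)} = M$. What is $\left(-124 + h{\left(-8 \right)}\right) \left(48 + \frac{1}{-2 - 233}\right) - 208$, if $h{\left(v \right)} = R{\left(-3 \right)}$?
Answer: $- \frac{1481313}{235} \approx -6303.5$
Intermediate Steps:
$h{\left(v \right)} = -3$
$\left(-124 + h{\left(-8 \right)}\right) \left(48 + \frac{1}{-2 - 233}\right) - 208 = \left(-124 - 3\right) \left(48 + \frac{1}{-2 - 233}\right) - 208 = - 127 \left(48 + \frac{1}{-235}\right) - 208 = - 127 \left(48 - \frac{1}{235}\right) - 208 = \left(-127\right) \frac{11279}{235} - 208 = - \frac{1432433}{235} - 208 = - \frac{1481313}{235}$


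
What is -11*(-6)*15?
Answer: 990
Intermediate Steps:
-11*(-6)*15 = 66*15 = 990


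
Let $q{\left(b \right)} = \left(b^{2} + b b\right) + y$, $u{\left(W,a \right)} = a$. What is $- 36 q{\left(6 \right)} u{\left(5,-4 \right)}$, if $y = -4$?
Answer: $9792$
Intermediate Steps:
$q{\left(b \right)} = -4 + 2 b^{2}$ ($q{\left(b \right)} = \left(b^{2} + b b\right) - 4 = \left(b^{2} + b^{2}\right) - 4 = 2 b^{2} - 4 = -4 + 2 b^{2}$)
$- 36 q{\left(6 \right)} u{\left(5,-4 \right)} = - 36 \left(-4 + 2 \cdot 6^{2}\right) \left(-4\right) = - 36 \left(-4 + 2 \cdot 36\right) \left(-4\right) = - 36 \left(-4 + 72\right) \left(-4\right) = \left(-36\right) 68 \left(-4\right) = \left(-2448\right) \left(-4\right) = 9792$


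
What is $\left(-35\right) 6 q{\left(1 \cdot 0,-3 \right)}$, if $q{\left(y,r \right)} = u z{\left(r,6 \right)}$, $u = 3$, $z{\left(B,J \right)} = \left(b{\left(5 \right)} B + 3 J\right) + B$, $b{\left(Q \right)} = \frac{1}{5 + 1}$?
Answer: $-9135$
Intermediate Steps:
$b{\left(Q \right)} = \frac{1}{6}$
$z{\left(B,J \right)} = 3 J + \frac{7 B}{6}$ ($z{\left(B,J \right)} = \left(\frac{B}{6} + 3 J\right) + B = \left(3 J + \frac{B}{6}\right) + B = 3 J + \frac{7 B}{6}$)
$q{\left(y,r \right)} = 54 + \frac{7 r}{2}$ ($q{\left(y,r \right)} = 3 \left(3 \cdot 6 + \frac{7 r}{6}\right) = 3 \left(18 + \frac{7 r}{6}\right) = 54 + \frac{7 r}{2}$)
$\left(-35\right) 6 q{\left(1 \cdot 0,-3 \right)} = \left(-35\right) 6 \left(54 + \frac{7}{2} \left(-3\right)\right) = - 210 \left(54 - \frac{21}{2}\right) = \left(-210\right) \frac{87}{2} = -9135$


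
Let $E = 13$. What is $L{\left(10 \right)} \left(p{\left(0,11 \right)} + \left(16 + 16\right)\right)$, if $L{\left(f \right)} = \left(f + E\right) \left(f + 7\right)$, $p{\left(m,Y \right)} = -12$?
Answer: $7820$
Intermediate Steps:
$L{\left(f \right)} = \left(7 + f\right) \left(13 + f\right)$ ($L{\left(f \right)} = \left(f + 13\right) \left(f + 7\right) = \left(13 + f\right) \left(7 + f\right) = \left(7 + f\right) \left(13 + f\right)$)
$L{\left(10 \right)} \left(p{\left(0,11 \right)} + \left(16 + 16\right)\right) = \left(91 + 10^{2} + 20 \cdot 10\right) \left(-12 + \left(16 + 16\right)\right) = \left(91 + 100 + 200\right) \left(-12 + 32\right) = 391 \cdot 20 = 7820$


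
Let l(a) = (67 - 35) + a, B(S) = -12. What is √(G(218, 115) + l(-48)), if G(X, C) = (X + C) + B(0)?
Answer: √305 ≈ 17.464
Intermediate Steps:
l(a) = 32 + a
G(X, C) = -12 + C + X (G(X, C) = (X + C) - 12 = (C + X) - 12 = -12 + C + X)
√(G(218, 115) + l(-48)) = √((-12 + 115 + 218) + (32 - 48)) = √(321 - 16) = √305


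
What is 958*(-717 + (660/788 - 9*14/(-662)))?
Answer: -44725564494/65207 ≈ -6.8590e+5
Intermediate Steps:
958*(-717 + (660/788 - 9*14/(-662))) = 958*(-717 + (660*(1/788) - 126*(-1/662))) = 958*(-717 + (165/197 + 63/331)) = 958*(-717 + 67026/65207) = 958*(-46686393/65207) = -44725564494/65207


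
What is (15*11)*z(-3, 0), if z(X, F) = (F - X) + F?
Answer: 495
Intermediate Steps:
z(X, F) = -X + 2*F
(15*11)*z(-3, 0) = (15*11)*(-1*(-3) + 2*0) = 165*(3 + 0) = 165*3 = 495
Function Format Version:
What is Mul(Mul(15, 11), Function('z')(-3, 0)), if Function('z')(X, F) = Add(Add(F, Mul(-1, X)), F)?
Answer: 495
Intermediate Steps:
Function('z')(X, F) = Add(Mul(-1, X), Mul(2, F))
Mul(Mul(15, 11), Function('z')(-3, 0)) = Mul(Mul(15, 11), Add(Mul(-1, -3), Mul(2, 0))) = Mul(165, Add(3, 0)) = Mul(165, 3) = 495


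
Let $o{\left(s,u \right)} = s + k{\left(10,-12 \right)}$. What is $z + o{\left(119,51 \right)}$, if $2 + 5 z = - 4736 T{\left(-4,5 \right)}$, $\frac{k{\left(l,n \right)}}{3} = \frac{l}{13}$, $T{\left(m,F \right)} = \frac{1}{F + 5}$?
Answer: $\frac{8511}{325} \approx 26.188$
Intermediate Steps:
$T{\left(m,F \right)} = \frac{1}{5 + F}$
$k{\left(l,n \right)} = \frac{3 l}{13}$ ($k{\left(l,n \right)} = 3 \frac{l}{13} = \frac{3 l}{13}$)
$o{\left(s,u \right)} = \frac{30}{13} + s$ ($o{\left(s,u \right)} = s + \frac{3}{13} \cdot 10 = s + \frac{30}{13} = \frac{30}{13} + s$)
$z = - \frac{2378}{25}$ ($z = - \frac{2}{5} + \frac{\left(-4736\right) \frac{1}{5 + 5}}{5} = - \frac{2}{5} + \frac{\left(-4736\right) \frac{1}{10}}{5} = - \frac{2}{5} + \frac{1}{5} \left(- \frac{2368}{5}\right) = - \frac{2}{5} - \frac{2368}{25} = - \frac{2378}{25} \approx -95.12$)
$z + o{\left(119,51 \right)} = - \frac{2378}{25} + \left(\frac{30}{13} + 119\right) = - \frac{2378}{25} + \frac{1577}{13} = \frac{8511}{325}$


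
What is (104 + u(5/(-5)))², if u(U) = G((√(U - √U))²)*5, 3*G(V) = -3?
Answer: 9801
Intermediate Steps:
G(V) = -1 (G(V) = (⅓)*(-3) = -1)
u(U) = -5 (u(U) = -1*5 = -5)
(104 + u(5/(-5)))² = (104 - 5)² = 99² = 9801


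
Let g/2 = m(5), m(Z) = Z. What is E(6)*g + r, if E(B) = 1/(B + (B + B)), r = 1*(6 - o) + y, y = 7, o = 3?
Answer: 95/9 ≈ 10.556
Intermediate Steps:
g = 10 (g = 2*5 = 10)
r = 10 (r = 1*(6 - 1*3) + 7 = 1*(6 - 3) + 7 = 1*3 + 7 = 3 + 7 = 10)
E(B) = 1/(3*B) (E(B) = 1/(B + 2*B) = 1/(3*B))
E(6)*g + r = ((⅓)/6)*10 + 10 = ((⅓)*(⅙))*10 + 10 = (1/18)*10 + 10 = 5/9 + 10 = 95/9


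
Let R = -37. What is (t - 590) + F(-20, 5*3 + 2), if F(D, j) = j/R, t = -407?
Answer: -36906/37 ≈ -997.46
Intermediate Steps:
F(D, j) = -j/37 (F(D, j) = j/(-37) = j*(-1/37) = -j/37)
(t - 590) + F(-20, 5*3 + 2) = (-407 - 590) - (5*3 + 2)/37 = -997 - (15 + 2)/37 = -997 - 1/37*17 = -997 - 17/37 = -36906/37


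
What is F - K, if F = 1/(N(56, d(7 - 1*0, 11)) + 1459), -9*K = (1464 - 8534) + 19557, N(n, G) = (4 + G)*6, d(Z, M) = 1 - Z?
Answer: 18068698/13023 ≈ 1387.4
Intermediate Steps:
N(n, G) = 24 + 6*G
K = -12487/9 (K = -((1464 - 8534) + 19557)/9 = -(-7070 + 19557)/9 = -1/9*12487 = -12487/9 ≈ -1387.4)
F = 1/1447 (F = 1/((24 + 6*(1 - (7 - 1*0))) + 1459) = 1/((24 + 6*(1 - (7 + 0))) + 1459) = 1/((24 + 6*(1 - 1*7)) + 1459) = 1/((24 + 6*(1 - 7)) + 1459) = 1/((24 + 6*(-6)) + 1459) = 1/((24 - 36) + 1459) = 1/(-12 + 1459) = 1/1447 ≈ 0.00069109)
F - K = 1/1447 - 1*(-12487/9) = 1/1447 + 12487/9 = 18068698/13023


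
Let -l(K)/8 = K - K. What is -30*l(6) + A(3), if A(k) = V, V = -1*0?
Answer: 0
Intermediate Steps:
l(K) = 0 (l(K) = -8*(K - K) = -8*0 = 0)
V = 0
A(k) = 0
-30*l(6) + A(3) = -30*0 + 0 = 0 + 0 = 0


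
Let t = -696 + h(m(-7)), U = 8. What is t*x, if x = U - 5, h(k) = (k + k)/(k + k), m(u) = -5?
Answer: -2085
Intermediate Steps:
h(k) = 1 (h(k) = (2*k)/((2*k)) = (2*k)*(1/(2*k)) = 1)
x = 3 (x = 8 - 5 = 3)
t = -695 (t = -696 + 1 = -695)
t*x = -695*3 = -2085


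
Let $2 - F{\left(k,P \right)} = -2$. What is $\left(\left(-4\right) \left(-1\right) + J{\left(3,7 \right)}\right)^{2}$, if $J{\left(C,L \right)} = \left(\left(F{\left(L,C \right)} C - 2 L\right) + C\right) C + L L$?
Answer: $3136$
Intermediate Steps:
$F{\left(k,P \right)} = 4$ ($F{\left(k,P \right)} = 2 - -2 = 2 + 2 = 4$)
$J{\left(C,L \right)} = L^{2} + C \left(- 2 L + 5 C\right)$ ($J{\left(C,L \right)} = \left(\left(4 C - 2 L\right) + C\right) C + L L = \left(\left(- 2 L + 4 C\right) + C\right) C + L^{2} = \left(- 2 L + 5 C\right) C + L^{2} = C \left(- 2 L + 5 C\right) + L^{2} = L^{2} + C \left(- 2 L + 5 C\right)$)
$\left(\left(-4\right) \left(-1\right) + J{\left(3,7 \right)}\right)^{2} = \left(\left(-4\right) \left(-1\right) + \left(7^{2} + 5 \cdot 3^{2} - 6 \cdot 7\right)\right)^{2} = \left(4 + \left(49 + 5 \cdot 9 - 42\right)\right)^{2} = \left(4 + \left(49 + 45 - 42\right)\right)^{2} = \left(4 + 52\right)^{2} = 56^{2} = 3136$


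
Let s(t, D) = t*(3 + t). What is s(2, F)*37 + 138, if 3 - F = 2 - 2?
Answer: 508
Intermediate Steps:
F = 3 (F = 3 - (2 - 2) = 3 - 1*0 = 3 + 0 = 3)
s(2, F)*37 + 138 = (2*(3 + 2))*37 + 138 = (2*5)*37 + 138 = 10*37 + 138 = 370 + 138 = 508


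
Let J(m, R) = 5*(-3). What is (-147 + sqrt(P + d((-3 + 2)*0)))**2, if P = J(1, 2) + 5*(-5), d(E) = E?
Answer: 21569 - 588*I*sqrt(10) ≈ 21569.0 - 1859.4*I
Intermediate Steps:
J(m, R) = -15
P = -40 (P = -15 + 5*(-5) = -15 - 25 = -40)
(-147 + sqrt(P + d((-3 + 2)*0)))**2 = (-147 + sqrt(-40 + (-3 + 2)*0))**2 = (-147 + sqrt(-40 - 1*0))**2 = (-147 + sqrt(-40 + 0))**2 = (-147 + sqrt(-40))**2 = (-147 + 2*I*sqrt(10))**2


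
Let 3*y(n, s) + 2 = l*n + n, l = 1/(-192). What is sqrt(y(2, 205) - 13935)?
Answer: I*sqrt(8026562)/24 ≈ 118.05*I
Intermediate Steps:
l = -1/192 ≈ -0.0052083
y(n, s) = -2/3 + 191*n/576 (y(n, s) = -2/3 + (-n/192 + n)/3 = -2/3 + (191*n/192)/3 = -2/3 + 191*n/576)
sqrt(y(2, 205) - 13935) = sqrt((-2/3 + (191/576)*2) - 13935) = sqrt((-2/3 + 191/288) - 13935) = sqrt(-1/288 - 13935) = sqrt(-4013281/288) = I*sqrt(8026562)/24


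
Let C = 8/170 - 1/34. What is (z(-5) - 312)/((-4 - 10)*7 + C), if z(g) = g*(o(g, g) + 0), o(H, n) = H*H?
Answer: 74290/16657 ≈ 4.4600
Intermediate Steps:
o(H, n) = H**2
z(g) = g**3 (z(g) = g*(g**2 + 0) = g*g**2 = g**3)
C = 3/170 (C = 8*(1/170) - 1*1/34 = 4/85 - 1/34 = 3/170 ≈ 0.017647)
(z(-5) - 312)/((-4 - 10)*7 + C) = ((-5)**3 - 312)/((-4 - 10)*7 + 3/170) = (-125 - 312)/(-14*7 + 3/170) = -437/(-98 + 3/170) = -437/(-16657/170) = -437*(-170/16657) = 74290/16657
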